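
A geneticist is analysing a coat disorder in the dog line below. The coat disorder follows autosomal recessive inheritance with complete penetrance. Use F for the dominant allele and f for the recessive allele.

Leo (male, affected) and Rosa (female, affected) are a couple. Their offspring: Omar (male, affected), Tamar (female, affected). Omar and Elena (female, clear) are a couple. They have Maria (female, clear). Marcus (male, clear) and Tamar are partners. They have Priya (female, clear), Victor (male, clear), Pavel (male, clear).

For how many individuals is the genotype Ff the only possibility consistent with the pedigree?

Obligate heterozygotes: Maria is clear so carries F and received f from Omar (ff), so Maria is Ff; Priya is clear so carries F and received f from Tamar (ff), so Priya is Ff; Victor is clear so carries F and received f from Tamar (ff), so Victor is Ff; Pavel is clear so carries F and received f from Tamar (ff), so Pavel is Ff.
Every other individual is either homozygous by phenotype or has at least one consistent homozygous assignment, so the count is 4.

4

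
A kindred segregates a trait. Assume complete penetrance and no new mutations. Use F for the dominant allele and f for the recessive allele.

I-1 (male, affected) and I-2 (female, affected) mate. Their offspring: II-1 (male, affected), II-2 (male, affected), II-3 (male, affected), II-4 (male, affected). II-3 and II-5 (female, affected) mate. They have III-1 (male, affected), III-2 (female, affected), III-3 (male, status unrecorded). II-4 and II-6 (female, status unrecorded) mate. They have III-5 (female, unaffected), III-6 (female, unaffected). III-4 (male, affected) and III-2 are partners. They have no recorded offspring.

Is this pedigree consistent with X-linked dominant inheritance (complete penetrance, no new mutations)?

No

Under X-linked dominant, III-5 (unaffected, female) cannot arise from II-4 (affected) × II-6 (unrecorded).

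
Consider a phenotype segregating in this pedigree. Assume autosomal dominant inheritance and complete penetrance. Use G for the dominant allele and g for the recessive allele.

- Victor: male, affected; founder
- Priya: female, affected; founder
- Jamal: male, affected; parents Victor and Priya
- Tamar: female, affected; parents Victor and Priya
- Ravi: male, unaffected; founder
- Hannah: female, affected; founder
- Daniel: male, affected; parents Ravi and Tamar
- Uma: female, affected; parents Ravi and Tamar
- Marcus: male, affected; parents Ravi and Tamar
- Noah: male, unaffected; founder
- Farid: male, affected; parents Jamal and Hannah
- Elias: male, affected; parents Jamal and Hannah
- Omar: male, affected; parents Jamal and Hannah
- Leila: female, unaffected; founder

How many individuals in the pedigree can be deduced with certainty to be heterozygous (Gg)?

3

Obligate heterozygotes: Daniel is affected so carries G and received g from Ravi (gg), so Daniel is Gg; Uma is affected so carries G and received g from Ravi (gg), so Uma is Gg; Marcus is affected so carries G and received g from Ravi (gg), so Marcus is Gg.
Every other individual is either homozygous by phenotype or has at least one consistent homozygous assignment, so the count is 3.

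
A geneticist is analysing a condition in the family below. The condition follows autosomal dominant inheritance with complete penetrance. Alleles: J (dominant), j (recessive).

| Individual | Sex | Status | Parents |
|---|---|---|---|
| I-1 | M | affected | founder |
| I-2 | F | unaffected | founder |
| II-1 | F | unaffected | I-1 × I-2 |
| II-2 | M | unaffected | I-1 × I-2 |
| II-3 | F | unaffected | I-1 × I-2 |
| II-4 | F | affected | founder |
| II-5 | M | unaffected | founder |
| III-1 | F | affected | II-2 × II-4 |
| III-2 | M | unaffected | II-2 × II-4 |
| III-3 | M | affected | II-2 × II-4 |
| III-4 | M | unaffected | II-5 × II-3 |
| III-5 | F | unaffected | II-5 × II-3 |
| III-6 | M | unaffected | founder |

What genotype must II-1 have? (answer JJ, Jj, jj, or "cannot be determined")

II-1 is unaffected, so II-1 is jj.

jj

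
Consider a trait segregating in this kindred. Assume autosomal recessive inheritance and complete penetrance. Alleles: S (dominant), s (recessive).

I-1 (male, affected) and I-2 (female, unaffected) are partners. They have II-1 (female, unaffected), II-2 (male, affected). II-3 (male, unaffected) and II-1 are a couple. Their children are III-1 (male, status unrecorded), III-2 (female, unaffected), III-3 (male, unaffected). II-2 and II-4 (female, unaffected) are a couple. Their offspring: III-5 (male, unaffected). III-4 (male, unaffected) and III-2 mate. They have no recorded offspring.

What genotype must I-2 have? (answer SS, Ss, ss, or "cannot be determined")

Ss

From phenotype alone, I-2 is SS or Ss.
I-2 is unaffected so carries S and passed s to II-2 (ss), so I-2 is Ss.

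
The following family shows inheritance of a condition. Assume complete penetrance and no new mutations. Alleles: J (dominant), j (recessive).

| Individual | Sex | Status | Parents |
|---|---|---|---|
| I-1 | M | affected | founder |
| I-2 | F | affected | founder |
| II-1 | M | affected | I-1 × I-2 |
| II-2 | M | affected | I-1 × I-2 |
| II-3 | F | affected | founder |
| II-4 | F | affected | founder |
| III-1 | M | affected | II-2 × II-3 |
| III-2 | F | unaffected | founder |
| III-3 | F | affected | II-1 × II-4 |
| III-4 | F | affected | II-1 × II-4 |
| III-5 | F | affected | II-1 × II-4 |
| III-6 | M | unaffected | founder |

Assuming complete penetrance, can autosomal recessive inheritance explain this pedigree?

A consistent assignment under autosomal recessive exists: I-1 jj, I-2 jj, II-1 jj, II-2 jj, II-3 jj, II-4 jj, III-1 jj, III-2 JJ, III-3 jj, III-4 jj, III-5 jj, III-6 JJ.
In this assignment every recorded phenotype matches its genotype and every non-founder's genotype is obtainable from its parents' genotypes, so the pedigree is consistent.

Yes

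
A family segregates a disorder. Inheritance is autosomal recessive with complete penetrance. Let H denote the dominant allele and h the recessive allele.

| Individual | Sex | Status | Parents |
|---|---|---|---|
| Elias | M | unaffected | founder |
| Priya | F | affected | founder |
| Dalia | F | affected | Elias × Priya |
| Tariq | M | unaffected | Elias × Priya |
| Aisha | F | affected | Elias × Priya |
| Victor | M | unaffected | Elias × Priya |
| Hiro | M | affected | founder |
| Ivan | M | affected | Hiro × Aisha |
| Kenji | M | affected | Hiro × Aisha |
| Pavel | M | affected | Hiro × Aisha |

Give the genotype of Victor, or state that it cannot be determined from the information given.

Hh

From phenotype alone, Victor is HH or Hh.
Victor is unaffected so carries H and received h from Priya (hh), so Victor is Hh.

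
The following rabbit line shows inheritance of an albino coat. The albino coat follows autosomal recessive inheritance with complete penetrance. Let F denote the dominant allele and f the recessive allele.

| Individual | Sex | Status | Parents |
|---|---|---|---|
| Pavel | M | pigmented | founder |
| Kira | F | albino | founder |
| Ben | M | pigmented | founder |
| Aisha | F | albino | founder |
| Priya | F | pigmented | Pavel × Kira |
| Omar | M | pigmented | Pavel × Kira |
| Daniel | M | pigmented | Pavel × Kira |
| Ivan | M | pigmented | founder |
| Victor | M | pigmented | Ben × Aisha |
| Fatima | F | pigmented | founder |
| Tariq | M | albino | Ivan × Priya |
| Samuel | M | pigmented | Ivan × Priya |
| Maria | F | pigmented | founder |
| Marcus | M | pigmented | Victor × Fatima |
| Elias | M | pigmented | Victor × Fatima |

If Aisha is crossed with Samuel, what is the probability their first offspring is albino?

1/3

Aisha is albino, so Aisha is ff.
Ivan is pigmented so carries F and passed f to Tariq (ff), so Ivan is Ff.
Priya is pigmented so carries F and received f from Kira (ff), so Priya is Ff.
Samuel is a pigmented offspring of Ivan (Ff) × Priya (Ff), whose cross gives 1/4 FF : 1/2 Ff : 1/4 ff; conditioning on being pigmented, Samuel is FF with probability 1/3, Ff with probability 2/3.
Summing over parental genotype combinations, P(offspring is albino) = 2/3·1/2 = 1/3.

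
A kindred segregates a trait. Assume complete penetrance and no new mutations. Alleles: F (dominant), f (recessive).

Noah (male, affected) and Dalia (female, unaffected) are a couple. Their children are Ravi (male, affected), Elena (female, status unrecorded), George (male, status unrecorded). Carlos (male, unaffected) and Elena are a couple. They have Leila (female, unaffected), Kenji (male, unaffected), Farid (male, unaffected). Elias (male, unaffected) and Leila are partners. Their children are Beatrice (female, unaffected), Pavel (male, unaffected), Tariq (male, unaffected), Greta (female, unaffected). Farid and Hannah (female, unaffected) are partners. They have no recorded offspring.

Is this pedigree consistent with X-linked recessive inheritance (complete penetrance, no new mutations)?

Yes

A consistent assignment under X-linked recessive exists: Noah X^f Y, Dalia X^F X^f, Ravi X^f Y, Elena X^F X^f, George X^F Y, Carlos X^F Y, Leila X^F X^F, Kenji X^F Y, Farid X^F Y, Elias X^F Y, Hannah X^F X^F, Beatrice X^F X^F, Pavel X^F Y, Tariq X^F Y, Greta X^F X^F.
In this assignment every recorded phenotype matches its genotype and every non-founder's genotype is obtainable from its parents' genotypes, so the pedigree is consistent.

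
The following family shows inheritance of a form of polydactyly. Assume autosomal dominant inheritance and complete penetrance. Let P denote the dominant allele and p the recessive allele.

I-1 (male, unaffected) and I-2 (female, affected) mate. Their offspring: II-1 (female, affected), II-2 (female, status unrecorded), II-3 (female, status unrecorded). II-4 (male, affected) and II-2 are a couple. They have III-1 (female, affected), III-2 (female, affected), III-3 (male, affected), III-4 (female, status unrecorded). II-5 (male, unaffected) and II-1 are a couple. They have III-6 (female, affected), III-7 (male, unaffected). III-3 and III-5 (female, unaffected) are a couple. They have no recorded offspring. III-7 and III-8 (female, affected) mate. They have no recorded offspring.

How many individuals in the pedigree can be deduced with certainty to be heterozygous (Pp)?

2

Obligate heterozygotes: II-1 is affected so carries P and received p from I-1 (pp), so II-1 is Pp; III-6 is affected so carries P and received p from II-5 (pp), so III-6 is Pp.
Every other individual is either homozygous by phenotype or has at least one consistent homozygous assignment, so the count is 2.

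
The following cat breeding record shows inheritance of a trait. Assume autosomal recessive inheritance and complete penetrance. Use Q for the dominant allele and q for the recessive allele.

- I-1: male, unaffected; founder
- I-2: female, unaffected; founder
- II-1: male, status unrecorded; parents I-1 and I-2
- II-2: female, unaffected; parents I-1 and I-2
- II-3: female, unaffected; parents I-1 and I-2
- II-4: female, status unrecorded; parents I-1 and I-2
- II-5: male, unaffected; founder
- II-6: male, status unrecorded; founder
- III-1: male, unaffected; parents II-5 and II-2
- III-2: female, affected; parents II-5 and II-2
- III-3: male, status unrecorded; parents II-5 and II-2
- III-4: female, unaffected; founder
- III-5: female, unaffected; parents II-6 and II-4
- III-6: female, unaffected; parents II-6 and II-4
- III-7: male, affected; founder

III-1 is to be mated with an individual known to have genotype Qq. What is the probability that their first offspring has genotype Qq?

II-5 is unaffected so carries Q and passed q to III-2 (qq), so II-5 is Qq.
II-2 is unaffected so carries Q and passed q to III-2 (qq), so II-2 is Qq.
III-1 is an unaffected offspring of II-5 (Qq) × II-2 (Qq), whose cross gives 1/4 QQ : 1/2 Qq : 1/4 qq; conditioning on being unaffected, III-1 is QQ with probability 1/3, Qq with probability 2/3.
Summing over parental genotype combinations, P(offspring has genotype Qq) = 1/3·1/2 + 2/3·1/2 = 1/2.

1/2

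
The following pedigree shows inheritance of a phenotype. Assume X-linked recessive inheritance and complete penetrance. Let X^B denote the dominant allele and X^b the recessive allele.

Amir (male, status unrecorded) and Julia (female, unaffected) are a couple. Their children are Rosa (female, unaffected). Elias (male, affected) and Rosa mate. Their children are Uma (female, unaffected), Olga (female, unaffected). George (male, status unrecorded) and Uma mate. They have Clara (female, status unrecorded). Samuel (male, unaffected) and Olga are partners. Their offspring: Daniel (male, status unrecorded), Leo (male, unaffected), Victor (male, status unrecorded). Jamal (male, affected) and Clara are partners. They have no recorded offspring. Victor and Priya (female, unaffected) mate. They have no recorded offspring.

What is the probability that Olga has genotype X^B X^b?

Olga is unaffected so carries B and received b from Elias (X^b Y), so Olga is X^B X^b, giving P(X^B X^b) = 1.

1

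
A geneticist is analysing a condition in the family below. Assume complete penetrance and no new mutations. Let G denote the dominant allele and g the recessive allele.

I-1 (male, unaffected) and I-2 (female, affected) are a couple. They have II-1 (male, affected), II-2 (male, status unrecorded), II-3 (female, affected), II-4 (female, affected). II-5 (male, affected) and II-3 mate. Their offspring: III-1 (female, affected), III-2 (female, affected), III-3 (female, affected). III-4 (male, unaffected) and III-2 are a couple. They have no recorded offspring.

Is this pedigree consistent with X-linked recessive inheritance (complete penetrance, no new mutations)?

Under X-linked recessive, II-3 (affected, female) cannot arise from I-1 (unaffected) × I-2 (affected).

No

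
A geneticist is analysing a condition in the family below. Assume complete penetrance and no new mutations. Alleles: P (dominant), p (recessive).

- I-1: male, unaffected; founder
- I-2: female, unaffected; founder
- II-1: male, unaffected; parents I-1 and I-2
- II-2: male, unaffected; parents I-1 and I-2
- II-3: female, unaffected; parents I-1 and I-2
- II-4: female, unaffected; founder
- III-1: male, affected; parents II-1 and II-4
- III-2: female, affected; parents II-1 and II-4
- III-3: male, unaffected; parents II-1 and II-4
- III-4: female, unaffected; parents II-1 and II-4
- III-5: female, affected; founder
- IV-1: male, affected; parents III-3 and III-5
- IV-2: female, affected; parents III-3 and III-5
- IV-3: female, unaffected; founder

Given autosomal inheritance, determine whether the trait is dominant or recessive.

recessive

II-1 and II-4 are both unaffected yet have an affected child III-1. Under dominance, an affected child requires at least one affected parent, so the trait cannot be dominant.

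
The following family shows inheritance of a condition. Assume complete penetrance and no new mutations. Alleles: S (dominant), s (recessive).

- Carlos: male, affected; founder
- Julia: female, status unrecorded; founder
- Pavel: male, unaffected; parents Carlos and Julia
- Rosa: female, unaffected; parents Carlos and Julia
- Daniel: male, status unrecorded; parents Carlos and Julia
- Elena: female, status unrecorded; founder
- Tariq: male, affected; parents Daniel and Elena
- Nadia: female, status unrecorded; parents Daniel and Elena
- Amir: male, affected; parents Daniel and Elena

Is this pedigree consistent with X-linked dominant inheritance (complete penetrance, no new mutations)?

No

Under X-linked dominant, Rosa (unaffected, female) cannot arise from Carlos (affected) × Julia (unrecorded).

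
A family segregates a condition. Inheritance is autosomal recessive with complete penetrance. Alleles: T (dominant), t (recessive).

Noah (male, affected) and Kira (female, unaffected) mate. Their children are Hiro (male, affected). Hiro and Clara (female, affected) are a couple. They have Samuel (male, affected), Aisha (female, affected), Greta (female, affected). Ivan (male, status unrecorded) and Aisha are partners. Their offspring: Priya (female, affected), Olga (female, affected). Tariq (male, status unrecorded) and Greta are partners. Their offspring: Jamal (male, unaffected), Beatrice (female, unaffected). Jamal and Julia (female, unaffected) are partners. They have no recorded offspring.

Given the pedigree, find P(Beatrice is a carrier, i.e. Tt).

1

Beatrice is unaffected so carries T and received t from Greta (tt), so Beatrice is Tt, giving P(Tt) = 1.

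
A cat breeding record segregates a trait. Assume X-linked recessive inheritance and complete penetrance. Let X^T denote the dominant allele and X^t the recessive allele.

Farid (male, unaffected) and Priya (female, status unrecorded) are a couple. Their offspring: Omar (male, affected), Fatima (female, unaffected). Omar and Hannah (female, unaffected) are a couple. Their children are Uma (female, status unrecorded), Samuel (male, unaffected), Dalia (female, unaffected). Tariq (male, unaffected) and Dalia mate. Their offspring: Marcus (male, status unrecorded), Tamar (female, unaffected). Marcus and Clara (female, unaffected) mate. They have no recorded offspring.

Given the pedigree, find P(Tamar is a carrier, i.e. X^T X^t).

1/2

Tariq is unaffected, so Tariq is X^T Y.
Dalia is unaffected so carries T and received t from Omar (X^t Y), so Dalia is X^T X^t.
Their cross gives offspring ratios 1/2 X^T X^T : 1/2 X^T X^t. Conditioning on Tamar being unaffected, P(X^T X^t) = 1/2 / 1 = 1/2.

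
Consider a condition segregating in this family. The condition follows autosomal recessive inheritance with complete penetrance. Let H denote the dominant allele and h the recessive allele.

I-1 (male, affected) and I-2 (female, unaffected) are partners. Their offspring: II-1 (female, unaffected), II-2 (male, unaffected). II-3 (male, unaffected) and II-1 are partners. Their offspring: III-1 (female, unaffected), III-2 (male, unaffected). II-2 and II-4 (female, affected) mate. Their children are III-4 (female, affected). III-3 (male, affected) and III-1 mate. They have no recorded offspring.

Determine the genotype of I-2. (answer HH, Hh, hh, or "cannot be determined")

I-2's phenotype allows HH or Hh, and no parent or child forces a single allele at both positions; consistent genotype assignments exist with I-2 as HH or Hh.

cannot be determined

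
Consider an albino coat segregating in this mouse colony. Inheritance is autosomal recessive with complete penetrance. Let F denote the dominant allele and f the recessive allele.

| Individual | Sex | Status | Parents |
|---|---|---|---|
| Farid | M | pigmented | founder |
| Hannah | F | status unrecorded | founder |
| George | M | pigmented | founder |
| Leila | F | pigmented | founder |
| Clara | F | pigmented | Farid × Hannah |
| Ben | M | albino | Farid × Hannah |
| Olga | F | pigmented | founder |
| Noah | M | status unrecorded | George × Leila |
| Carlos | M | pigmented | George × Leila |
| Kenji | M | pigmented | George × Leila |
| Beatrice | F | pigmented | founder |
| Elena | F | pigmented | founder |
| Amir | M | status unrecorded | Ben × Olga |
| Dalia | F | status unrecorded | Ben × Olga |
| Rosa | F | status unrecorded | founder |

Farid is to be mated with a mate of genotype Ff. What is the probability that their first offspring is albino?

1/4

Farid is pigmented so carries F and passed f to Ben (ff), so Farid is Ff.
The cross gives 1/4 FF : 1/2 Ff : 1/4 ff, so P(offspring is albino) = 1/4.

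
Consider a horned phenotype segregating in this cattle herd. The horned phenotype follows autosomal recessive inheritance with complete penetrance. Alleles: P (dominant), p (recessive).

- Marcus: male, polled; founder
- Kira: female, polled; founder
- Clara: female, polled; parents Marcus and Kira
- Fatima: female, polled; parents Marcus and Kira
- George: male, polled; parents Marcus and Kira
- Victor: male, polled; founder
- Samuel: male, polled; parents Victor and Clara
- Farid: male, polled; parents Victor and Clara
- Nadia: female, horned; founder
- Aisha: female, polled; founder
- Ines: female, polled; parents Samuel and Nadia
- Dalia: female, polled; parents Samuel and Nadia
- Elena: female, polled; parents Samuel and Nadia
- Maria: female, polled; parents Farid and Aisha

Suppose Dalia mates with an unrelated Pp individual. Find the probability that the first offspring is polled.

3/4

Dalia is polled so carries P and received p from Nadia (pp), so Dalia is Pp.
The cross gives 1/4 PP : 1/2 Pp : 1/4 pp, so P(offspring is polled) = 3/4.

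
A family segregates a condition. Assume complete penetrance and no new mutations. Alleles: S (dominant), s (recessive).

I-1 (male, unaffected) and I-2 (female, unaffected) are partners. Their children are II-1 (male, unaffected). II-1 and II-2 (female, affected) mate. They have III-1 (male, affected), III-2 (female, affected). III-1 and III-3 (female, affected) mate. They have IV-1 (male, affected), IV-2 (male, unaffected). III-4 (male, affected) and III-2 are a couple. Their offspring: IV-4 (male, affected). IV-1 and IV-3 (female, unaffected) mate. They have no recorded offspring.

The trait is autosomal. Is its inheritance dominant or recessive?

dominant

III-1 and III-3 are both affected yet have an unaffected child IV-2. Under a recessive model two affected parents are homozygous and every child would be affected, so the trait cannot be recessive.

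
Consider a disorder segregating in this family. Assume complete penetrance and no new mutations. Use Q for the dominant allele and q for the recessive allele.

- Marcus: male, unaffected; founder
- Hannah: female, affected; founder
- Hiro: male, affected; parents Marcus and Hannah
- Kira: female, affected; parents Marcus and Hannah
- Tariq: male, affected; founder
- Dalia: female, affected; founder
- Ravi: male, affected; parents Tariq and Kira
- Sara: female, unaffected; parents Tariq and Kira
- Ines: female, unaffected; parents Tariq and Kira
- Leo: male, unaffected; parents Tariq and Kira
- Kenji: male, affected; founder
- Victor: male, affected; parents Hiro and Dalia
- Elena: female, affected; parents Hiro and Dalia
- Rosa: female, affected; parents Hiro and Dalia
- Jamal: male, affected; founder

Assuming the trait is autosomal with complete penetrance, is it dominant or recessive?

dominant

Tariq and Kira are both affected yet have an unaffected child Sara. Under a recessive model two affected parents are homozygous and every child would be affected, so the trait cannot be recessive.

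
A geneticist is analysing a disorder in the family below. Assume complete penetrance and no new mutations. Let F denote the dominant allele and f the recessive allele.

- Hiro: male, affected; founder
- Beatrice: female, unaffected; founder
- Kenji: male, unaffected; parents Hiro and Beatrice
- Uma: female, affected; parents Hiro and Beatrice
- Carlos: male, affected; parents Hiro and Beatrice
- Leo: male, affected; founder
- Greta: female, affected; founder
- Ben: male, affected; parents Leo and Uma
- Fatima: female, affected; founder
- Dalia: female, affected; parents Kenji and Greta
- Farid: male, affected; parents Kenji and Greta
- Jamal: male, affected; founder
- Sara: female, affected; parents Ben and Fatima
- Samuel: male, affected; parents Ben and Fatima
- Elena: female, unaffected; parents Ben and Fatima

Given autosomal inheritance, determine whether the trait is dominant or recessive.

dominant

Ben and Fatima are both affected yet have an unaffected child Elena. Under a recessive model two affected parents are homozygous and every child would be affected, so the trait cannot be recessive.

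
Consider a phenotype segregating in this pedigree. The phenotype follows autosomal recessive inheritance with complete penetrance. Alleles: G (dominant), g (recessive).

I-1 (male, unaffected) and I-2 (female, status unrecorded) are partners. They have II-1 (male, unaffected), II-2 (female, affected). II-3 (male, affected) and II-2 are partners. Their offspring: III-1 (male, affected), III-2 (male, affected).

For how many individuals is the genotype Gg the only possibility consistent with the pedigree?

Obligate heterozygotes: I-1 is unaffected so carries G and passed g to II-2 (gg), so I-1 is Gg.
Every other individual is either homozygous by phenotype or has at least one consistent homozygous assignment, so the count is 1.

1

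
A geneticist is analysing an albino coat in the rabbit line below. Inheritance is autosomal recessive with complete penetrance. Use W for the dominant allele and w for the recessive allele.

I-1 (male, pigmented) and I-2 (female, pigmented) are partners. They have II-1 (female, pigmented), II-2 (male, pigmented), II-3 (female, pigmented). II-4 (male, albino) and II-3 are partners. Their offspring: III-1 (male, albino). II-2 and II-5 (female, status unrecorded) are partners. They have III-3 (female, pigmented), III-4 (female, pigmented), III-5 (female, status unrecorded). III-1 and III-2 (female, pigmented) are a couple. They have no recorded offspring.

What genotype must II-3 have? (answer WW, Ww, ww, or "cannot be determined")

From phenotype alone, II-3 is WW or Ww.
II-3 is pigmented so carries W and passed w to III-1 (ww), so II-3 is Ww.

Ww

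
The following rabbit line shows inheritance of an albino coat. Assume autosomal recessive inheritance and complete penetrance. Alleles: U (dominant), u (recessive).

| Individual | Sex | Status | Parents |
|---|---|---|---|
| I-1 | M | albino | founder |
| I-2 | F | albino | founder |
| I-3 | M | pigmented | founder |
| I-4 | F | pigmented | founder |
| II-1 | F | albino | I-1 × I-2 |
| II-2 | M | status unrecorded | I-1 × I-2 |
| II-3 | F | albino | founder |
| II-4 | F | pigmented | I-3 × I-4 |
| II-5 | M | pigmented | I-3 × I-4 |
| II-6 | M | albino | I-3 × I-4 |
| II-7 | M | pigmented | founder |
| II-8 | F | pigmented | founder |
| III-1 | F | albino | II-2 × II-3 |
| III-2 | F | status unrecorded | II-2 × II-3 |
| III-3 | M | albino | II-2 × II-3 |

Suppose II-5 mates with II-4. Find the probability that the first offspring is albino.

I-3 is pigmented so carries U and passed u to II-6 (uu), so I-3 is Uu.
I-4 is pigmented so carries U and passed u to II-6 (uu), so I-4 is Uu.
II-5 is a pigmented offspring of I-3 (Uu) × I-4 (Uu), whose cross gives 1/4 UU : 1/2 Uu : 1/4 uu; conditioning on being pigmented, II-5 is UU with probability 1/3, Uu with probability 2/3.
II-4 is a pigmented offspring of I-3 (Uu) × I-4 (Uu), whose cross gives 1/4 UU : 1/2 Uu : 1/4 uu; conditioning on being pigmented, II-4 is UU with probability 1/3, Uu with probability 2/3.
Summing over parental genotype combinations, P(offspring is albino) = 4/9·1/4 = 1/9.

1/9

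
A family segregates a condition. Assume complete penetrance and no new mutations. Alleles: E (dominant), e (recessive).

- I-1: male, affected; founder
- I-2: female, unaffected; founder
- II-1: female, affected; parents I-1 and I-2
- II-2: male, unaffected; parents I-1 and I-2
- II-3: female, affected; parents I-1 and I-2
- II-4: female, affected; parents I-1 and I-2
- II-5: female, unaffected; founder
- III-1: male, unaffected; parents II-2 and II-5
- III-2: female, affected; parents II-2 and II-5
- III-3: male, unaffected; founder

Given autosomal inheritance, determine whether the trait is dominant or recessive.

recessive

II-2 and II-5 are both unaffected yet have an affected child III-2. Under dominance, an affected child requires at least one affected parent, so the trait cannot be dominant.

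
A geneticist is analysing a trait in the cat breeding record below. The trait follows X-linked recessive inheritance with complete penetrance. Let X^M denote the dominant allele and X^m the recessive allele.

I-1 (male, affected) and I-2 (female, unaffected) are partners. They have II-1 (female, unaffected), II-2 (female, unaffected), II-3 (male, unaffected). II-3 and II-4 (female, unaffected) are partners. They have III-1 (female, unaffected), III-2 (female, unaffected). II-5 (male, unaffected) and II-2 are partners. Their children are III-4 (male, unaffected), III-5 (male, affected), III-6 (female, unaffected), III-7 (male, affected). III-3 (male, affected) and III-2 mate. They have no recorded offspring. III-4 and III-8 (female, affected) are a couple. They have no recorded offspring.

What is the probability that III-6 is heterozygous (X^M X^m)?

II-5 is unaffected, so II-5 is X^M Y.
II-2 is unaffected so carries M and received m from I-1 (X^m Y), so II-2 is X^M X^m.
Their cross gives offspring ratios 1/2 X^M X^M : 1/2 X^M X^m. Conditioning on III-6 being unaffected, P(X^M X^m) = 1/2 / 1 = 1/2.

1/2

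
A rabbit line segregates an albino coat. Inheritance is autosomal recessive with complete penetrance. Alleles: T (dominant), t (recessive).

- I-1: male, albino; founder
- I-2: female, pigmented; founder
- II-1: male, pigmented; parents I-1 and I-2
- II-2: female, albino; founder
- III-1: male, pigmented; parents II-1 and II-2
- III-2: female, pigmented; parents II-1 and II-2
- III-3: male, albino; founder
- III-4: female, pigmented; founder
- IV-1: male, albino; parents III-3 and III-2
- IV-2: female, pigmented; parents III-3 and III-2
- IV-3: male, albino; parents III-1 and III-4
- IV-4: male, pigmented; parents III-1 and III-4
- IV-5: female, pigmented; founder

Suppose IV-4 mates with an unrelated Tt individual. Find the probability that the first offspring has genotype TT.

1/3

III-1 is pigmented so carries T and received t from II-2 (tt), so III-1 is Tt.
III-4 is pigmented so carries T and passed t to IV-3 (tt), so III-4 is Tt.
IV-4 is a pigmented offspring of III-1 (Tt) × III-4 (Tt), whose cross gives 1/4 TT : 1/2 Tt : 1/4 tt; conditioning on being pigmented, IV-4 is TT with probability 1/3, Tt with probability 2/3.
Summing over parental genotype combinations, P(offspring has genotype TT) = 1/3·1/2 + 2/3·1/4 = 1/3.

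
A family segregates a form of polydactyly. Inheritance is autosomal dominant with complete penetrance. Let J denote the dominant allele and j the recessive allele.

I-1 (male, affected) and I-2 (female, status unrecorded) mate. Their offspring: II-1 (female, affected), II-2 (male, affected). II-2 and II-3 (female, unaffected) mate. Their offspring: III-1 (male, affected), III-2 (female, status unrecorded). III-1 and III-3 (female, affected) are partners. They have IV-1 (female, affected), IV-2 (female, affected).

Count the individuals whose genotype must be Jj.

1

Obligate heterozygotes: III-1 is affected so carries J and received j from II-3 (jj), so III-1 is Jj.
Every other individual is either homozygous by phenotype or has at least one consistent homozygous assignment, so the count is 1.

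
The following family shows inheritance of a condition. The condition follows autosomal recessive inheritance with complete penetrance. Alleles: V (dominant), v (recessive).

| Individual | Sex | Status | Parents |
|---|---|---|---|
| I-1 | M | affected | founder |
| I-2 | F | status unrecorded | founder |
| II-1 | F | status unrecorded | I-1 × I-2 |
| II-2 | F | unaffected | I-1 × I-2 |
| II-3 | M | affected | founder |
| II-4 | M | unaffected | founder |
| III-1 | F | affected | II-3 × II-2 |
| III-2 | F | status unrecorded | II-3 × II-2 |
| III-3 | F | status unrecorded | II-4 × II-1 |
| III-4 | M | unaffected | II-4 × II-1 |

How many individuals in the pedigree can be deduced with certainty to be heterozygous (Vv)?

1

Obligate heterozygotes: II-2 is unaffected so carries V and received v from I-1 (vv), so II-2 is Vv.
Every other individual is either homozygous by phenotype or has at least one consistent homozygous assignment, so the count is 1.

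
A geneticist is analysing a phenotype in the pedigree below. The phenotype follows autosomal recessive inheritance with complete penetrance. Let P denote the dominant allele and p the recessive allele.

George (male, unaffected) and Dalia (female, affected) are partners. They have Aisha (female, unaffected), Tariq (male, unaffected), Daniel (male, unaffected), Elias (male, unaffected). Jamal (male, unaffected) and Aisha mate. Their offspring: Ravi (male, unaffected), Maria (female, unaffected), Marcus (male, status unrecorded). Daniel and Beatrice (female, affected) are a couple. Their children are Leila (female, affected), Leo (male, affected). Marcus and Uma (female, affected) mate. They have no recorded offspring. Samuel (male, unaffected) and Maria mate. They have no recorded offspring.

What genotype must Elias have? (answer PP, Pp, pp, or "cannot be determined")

Pp

From phenotype alone, Elias is PP or Pp.
Elias is unaffected so carries P and received p from Dalia (pp), so Elias is Pp.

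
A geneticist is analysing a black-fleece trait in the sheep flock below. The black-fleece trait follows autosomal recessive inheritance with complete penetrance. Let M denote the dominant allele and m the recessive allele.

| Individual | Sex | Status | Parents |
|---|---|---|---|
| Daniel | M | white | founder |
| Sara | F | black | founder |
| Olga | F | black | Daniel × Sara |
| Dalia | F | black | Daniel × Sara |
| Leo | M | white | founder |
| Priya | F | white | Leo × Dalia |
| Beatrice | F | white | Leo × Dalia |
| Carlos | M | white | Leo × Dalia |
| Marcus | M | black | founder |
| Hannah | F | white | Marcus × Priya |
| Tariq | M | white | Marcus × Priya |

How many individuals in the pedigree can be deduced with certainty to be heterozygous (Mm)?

6

Obligate heterozygotes: Daniel is white so carries M and passed m to Olga (mm), so Daniel is Mm; Priya is white so carries M and received m from Dalia (mm), so Priya is Mm; Beatrice is white so carries M and received m from Dalia (mm), so Beatrice is Mm; Carlos is white so carries M and received m from Dalia (mm), so Carlos is Mm; Hannah is white so carries M and received m from Marcus (mm), so Hannah is Mm; Tariq is white so carries M and received m from Marcus (mm), so Tariq is Mm.
Every other individual is either homozygous by phenotype or has at least one consistent homozygous assignment, so the count is 6.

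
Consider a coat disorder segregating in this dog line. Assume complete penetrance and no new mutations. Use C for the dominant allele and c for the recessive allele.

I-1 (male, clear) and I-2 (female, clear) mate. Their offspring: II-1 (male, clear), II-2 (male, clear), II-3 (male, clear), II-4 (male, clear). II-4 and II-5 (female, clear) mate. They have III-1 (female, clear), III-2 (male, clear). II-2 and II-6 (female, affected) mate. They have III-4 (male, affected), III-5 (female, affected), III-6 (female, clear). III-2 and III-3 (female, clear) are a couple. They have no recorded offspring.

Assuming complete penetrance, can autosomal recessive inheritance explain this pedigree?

A consistent assignment under autosomal recessive exists: I-1 CC, I-2 Cc, II-1 CC, II-2 Cc, II-3 CC, II-4 CC, II-5 CC, II-6 cc, III-1 CC, III-2 CC, III-3 CC, III-4 cc, III-5 cc, III-6 Cc.
In this assignment every recorded phenotype matches its genotype and every non-founder's genotype is obtainable from its parents' genotypes, so the pedigree is consistent.

Yes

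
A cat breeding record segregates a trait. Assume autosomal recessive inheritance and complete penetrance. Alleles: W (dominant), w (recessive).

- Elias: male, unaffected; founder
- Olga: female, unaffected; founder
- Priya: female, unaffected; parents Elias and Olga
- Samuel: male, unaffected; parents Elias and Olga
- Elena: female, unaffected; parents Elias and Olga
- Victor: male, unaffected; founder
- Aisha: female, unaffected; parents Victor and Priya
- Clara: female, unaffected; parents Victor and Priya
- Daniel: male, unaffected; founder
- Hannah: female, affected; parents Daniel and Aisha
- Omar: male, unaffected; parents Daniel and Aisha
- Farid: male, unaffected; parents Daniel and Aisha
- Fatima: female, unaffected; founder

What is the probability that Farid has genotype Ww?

2/3

Daniel is unaffected so carries W and passed w to Hannah (ww), so Daniel is Ww.
Aisha is unaffected so carries W and passed w to Hannah (ww), so Aisha is Ww.
Their cross gives offspring ratios 1/4 WW : 1/2 Ww : 1/4 ww. Conditioning on Farid being unaffected, P(Ww) = 1/2 / 3/4 = 2/3.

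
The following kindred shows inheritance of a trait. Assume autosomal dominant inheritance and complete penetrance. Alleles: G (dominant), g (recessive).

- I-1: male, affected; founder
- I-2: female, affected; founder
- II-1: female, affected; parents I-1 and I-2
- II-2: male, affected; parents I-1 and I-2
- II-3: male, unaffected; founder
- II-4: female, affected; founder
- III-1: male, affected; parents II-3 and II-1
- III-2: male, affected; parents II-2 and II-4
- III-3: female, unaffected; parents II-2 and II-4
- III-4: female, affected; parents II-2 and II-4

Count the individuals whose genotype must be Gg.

3

Obligate heterozygotes: II-2 is affected so carries G and passed g to III-3 (gg), so II-2 is Gg; II-4 is affected so carries G and passed g to III-3 (gg), so II-4 is Gg; III-1 is affected so carries G and received g from II-3 (gg), so III-1 is Gg.
Every other individual is either homozygous by phenotype or has at least one consistent homozygous assignment, so the count is 3.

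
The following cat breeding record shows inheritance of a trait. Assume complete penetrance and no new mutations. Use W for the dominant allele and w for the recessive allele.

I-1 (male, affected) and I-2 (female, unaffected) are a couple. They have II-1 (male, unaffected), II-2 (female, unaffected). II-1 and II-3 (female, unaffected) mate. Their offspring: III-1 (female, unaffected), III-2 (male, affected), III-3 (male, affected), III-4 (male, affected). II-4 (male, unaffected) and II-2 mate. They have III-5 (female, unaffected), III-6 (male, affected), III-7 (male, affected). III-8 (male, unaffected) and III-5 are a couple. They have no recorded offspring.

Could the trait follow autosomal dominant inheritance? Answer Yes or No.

No

Under autosomal dominant, III-2 (affected, male) cannot arise from II-1 (unaffected) × II-3 (unaffected).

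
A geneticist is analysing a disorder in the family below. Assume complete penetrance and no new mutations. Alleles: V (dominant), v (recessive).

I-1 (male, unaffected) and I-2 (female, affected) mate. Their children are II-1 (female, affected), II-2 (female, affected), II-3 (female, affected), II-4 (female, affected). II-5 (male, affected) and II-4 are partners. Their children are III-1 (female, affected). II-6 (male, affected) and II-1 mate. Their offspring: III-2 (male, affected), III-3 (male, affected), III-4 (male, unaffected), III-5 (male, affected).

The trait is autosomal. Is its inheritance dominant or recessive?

II-6 and II-1 are both affected yet have an unaffected child III-4. Under a recessive model two affected parents are homozygous and every child would be affected, so the trait cannot be recessive.

dominant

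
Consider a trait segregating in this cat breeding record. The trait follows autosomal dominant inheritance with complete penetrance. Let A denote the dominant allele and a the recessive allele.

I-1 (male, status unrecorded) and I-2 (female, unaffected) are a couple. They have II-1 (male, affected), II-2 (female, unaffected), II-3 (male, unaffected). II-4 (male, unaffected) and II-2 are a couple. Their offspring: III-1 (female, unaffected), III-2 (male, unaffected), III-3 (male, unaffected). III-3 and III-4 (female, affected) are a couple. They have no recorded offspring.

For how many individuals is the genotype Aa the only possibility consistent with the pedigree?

Obligate heterozygotes: I-1 passed A to II-1 (Aa, whose a came from I-2) and passed a to II-2 (aa), so I-1 is Aa; II-1 is affected so carries A and received a from I-2 (aa), so II-1 is Aa.
Every other individual is either homozygous by phenotype or has at least one consistent homozygous assignment, so the count is 2.

2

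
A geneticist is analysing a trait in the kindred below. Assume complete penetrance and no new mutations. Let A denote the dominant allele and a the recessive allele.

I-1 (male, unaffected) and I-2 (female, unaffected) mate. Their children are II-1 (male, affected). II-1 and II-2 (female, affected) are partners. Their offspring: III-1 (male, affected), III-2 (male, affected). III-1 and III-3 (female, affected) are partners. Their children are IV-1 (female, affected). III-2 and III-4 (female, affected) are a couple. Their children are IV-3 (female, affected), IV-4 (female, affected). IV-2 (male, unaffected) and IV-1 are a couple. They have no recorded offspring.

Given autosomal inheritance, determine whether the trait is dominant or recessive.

I-1 and I-2 are both unaffected yet have an affected child II-1. Under dominance, an affected child requires at least one affected parent, so the trait cannot be dominant.

recessive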